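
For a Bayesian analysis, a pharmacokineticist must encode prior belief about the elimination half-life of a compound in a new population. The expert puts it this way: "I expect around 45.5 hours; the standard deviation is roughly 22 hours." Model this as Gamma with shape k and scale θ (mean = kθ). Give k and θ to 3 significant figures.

k ≈ 4.28, θ ≈ 10.6

For Gamma(k, scale θ): mean = kθ, variance = kθ², so CV = 1/√k.
CV = SD/mean = 22/45.5 = 0.4835, hence k = 1/CV² = 4.28.
Then θ = mean/k = 45.5/4.28 = 10.6.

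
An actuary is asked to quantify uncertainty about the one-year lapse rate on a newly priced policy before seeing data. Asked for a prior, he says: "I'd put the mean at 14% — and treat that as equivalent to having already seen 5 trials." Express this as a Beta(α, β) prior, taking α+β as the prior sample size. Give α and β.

Under the effective-sample-size interpretation, Beta(α, β) has prior mean α/(α+β) and prior sample size α+β.
So α+β = 5 and α/(α+β) = 0.14, giving α = 0.14·5 = 0.7 and β = 5 − 0.7 = 4.3.

α = 0.7, β = 4.3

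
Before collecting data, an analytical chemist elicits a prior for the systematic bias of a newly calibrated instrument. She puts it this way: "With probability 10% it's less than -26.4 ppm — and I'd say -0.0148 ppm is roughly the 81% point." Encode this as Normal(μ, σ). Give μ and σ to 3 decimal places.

μ = -10.741, σ = 12.218

The p-quantile of Normal(μ,σ) is μ + z_p·σ, with z_{0.1} = -1.282 and z_{0.81} = 0.8779.
Eliminate σ: μ = (z₂·x₁ − z₁·x₂)/(z₂ − z₁) = (0.8779·-26.4 − (-1.282)·-0.0148)/2.159 = -10.741.
Then σ = (x₂ − x₁)/(z₂ − z₁) = (-0.0148 − -26.4)/2.159 = 12.218.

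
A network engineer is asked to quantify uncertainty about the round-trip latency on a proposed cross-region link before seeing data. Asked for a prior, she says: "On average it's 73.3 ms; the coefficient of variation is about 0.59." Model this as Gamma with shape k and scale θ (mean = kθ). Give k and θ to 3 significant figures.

k ≈ 2.87, θ ≈ 25.5

For Gamma(k, scale θ): mean = kθ, variance = kθ², so CV = 1/√k.
CV = 0.59, hence k = 1/CV² = 2.87.
Then θ = mean/k = 73.3/2.87 = 25.5.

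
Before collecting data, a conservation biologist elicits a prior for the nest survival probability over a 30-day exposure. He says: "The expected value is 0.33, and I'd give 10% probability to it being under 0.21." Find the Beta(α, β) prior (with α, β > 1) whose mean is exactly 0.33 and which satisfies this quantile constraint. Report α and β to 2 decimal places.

α ≈ 7.72, β ≈ 15.67

With mean 0.33 fixed, write α = 0.33s, β = 0.67s where s = α+β.
Need P(θ < 0.21) = 0.1 under Beta(0.33s, 0.67s). Normal approximation: (q−m)/√(m(1−m)/s) ≈ z_{0.1} = -1.28, so s ≈ 0.33·0.67·(-1.28)²/(0.21−0.33)² = 25.2.
At s = 25.2: P(θ<0.21) ≈ 0.091. Adjusting to match 0.1 gives s ≈ 23.38.
So α = 0.33·23.38 ≈ 7.72, β = 0.67·23.38 ≈ 15.67.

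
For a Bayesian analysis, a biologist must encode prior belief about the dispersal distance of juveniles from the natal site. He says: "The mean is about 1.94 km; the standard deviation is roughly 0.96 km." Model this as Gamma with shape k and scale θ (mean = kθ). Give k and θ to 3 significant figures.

k ≈ 4.08, θ ≈ 0.475

For Gamma(k, scale θ): mean = kθ, variance = kθ², so CV = 1/√k.
CV = SD/mean = 0.96/1.94 = 0.4948, hence k = 1/CV² = 4.08.
Then θ = mean/k = 1.94/4.08 = 0.475.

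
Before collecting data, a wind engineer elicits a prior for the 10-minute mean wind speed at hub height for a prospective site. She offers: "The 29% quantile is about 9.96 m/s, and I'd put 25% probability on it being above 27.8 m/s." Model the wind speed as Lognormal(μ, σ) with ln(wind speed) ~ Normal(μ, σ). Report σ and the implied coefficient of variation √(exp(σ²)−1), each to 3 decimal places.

If T ~ Lognormal(μ,σ) then ln T ~ Normal(μ,σ), so the p-quantile of ln T is μ + z_p·σ.
ln(9.96) = 2.299 and ln(27.8) = 3.325; z_{0.29} = -0.5534, z_{0.75} = 0.6745.
σ = (3.325 − 2.299)/(0.6745 − (-0.5534)) = 0.836.
μ = 2.299 − (-0.5534)·0.836 = 2.761.
CV = √(exp(σ²)−1) = √(exp(0.6988)−1) = 1.006.

σ ≈ 0.836, CV ≈ 1.006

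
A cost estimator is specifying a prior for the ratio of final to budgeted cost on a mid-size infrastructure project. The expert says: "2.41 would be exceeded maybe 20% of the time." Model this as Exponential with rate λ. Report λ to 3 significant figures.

λ ≈ 0.668

P(T > 2.41) = e^(−λ·2.41) = 0.2, so λ = −ln(0.2)/2.41 = 0.668.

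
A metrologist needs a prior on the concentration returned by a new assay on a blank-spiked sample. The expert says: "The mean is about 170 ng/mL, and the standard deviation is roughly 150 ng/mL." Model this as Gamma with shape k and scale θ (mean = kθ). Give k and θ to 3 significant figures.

For Gamma(k, scale θ): mean = kθ, variance = kθ², so CV = 1/√k.
CV = SD/mean = 150/170 = 0.8824, hence k = 1/CV² = 1.28.
Then θ = mean/k = 170/1.28 = 132.

k ≈ 1.28, θ ≈ 132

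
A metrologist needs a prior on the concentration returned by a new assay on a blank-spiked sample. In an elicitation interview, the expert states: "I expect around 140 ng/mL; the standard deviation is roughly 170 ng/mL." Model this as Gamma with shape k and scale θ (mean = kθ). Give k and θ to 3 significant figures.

k ≈ 0.678, θ ≈ 206

For Gamma(k, scale θ): mean = kθ, variance = kθ², so CV = 1/√k.
CV = SD/mean = 170/140 = 1.214, hence k = 1/CV² = 0.678.
Then θ = mean/k = 140/0.678 = 206.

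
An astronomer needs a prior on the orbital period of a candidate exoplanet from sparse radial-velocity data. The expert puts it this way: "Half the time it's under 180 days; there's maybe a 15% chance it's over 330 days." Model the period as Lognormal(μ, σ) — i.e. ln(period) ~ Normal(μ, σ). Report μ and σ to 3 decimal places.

μ ≈ 5.193, σ ≈ 0.585

If T ~ Lognormal(μ,σ) then ln T ~ Normal(μ,σ), so the p-quantile of ln T is μ + z_p·σ.
ln(180) = 5.193 and ln(330) = 5.799; z_{0.5} = 0, z_{0.85} = 1.036.
σ = (5.799 − 5.193)/(1.036 − (0)) = 0.585.
μ = 5.193 − (0)·0.585 = 5.193.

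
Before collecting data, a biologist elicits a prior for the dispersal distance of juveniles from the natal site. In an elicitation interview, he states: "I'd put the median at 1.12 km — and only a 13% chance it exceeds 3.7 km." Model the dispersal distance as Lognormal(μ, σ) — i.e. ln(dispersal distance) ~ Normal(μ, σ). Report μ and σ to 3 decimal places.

μ ≈ 0.113, σ ≈ 1.061

If T ~ Lognormal(μ,σ) then ln T ~ Normal(μ,σ), so the p-quantile of ln T is μ + z_p·σ.
ln(1.12) = 0.1133 and ln(3.7) = 1.308; z_{0.5} = 0, z_{0.87} = 1.126.
σ = (1.308 − 0.1133)/(1.126 − (0)) = 1.061.
μ = 0.1133 − (0)·1.061 = 0.113.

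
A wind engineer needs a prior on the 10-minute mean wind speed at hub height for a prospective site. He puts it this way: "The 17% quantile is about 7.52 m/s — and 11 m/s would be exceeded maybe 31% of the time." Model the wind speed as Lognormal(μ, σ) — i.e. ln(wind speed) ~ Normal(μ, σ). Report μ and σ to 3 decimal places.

If T ~ Lognormal(μ,σ) then ln T ~ Normal(μ,σ), so the p-quantile of ln T is μ + z_p·σ.
ln(7.52) = 2.018 and ln(11) = 2.398; z_{0.17} = -0.9542, z_{0.69} = 0.4959.
σ = (2.398 − 2.018)/(0.4959 − (-0.9542)) = 0.262.
μ = 2.018 − (-0.9542)·0.262 = 2.268.

μ ≈ 2.268, σ ≈ 0.262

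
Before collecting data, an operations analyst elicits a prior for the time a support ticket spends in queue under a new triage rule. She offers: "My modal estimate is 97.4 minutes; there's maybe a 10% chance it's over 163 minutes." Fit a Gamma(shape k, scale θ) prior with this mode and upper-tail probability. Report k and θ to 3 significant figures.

k ≈ 8.13, θ ≈ 13.7

Gamma(k,θ) with k>1 has mode (k−1)θ, so θ = 97.4/(k−1).
Need P(X < 163) = 0.9 with θ tied to k this way. Start at k = 2, θ = 97.4: P(X<163) ≈ 0.498.
Too low — raise k to concentrate. Iterating converges to k ≈ 8.13.
Then θ = 97.4/(8.13−1) ≈ 13.7.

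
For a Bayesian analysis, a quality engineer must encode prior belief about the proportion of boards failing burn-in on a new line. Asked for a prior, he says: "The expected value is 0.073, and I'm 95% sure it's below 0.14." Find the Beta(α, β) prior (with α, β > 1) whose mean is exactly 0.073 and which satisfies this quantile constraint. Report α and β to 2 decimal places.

With mean 0.073 fixed, write α = 0.073s, β = 0.927s where s = α+β.
Need P(θ < 0.14) = 0.95 under Beta(0.073s, 0.927s). Normal approximation: (q−m)/√(m(1−m)/s) ≈ z_{0.95} = 1.64, so s ≈ 0.073·0.927·(1.64)²/(0.14−0.073)² = 40.8.
At s = 40.8: P(θ<0.14) ≈ 0.933. Adjusting to match 0.95 gives s ≈ 51.63.
So α = 0.073·51.63 ≈ 3.77, β = 0.927·51.63 ≈ 47.86.

α ≈ 3.77, β ≈ 47.86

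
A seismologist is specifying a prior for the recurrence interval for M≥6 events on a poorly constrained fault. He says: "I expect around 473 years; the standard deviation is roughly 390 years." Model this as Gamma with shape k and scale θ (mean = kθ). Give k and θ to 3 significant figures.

k ≈ 1.47, θ ≈ 322

For Gamma(k, scale θ): mean = kθ, variance = kθ², so CV = 1/√k.
CV = SD/mean = 390/473 = 0.8245, hence k = 1/CV² = 1.47.
Then θ = mean/k = 473/1.47 = 322.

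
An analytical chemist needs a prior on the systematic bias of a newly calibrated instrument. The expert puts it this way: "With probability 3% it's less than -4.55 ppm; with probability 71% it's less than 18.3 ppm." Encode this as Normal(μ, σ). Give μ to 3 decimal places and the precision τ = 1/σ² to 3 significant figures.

For Normal(μ,σ), the p-quantile is μ + z_p·σ. Here z_{0.03} = -1.881, z_{0.71} = 0.5534.
So -4.55 = μ − 1.881σ and 18.3 = μ + 0.5534σ.
Subtracting: σ = (18.3 − -4.55)/(0.5534 − (-1.881)) = 9.387.
Then μ = -4.55 − (-1.881)·9.387 = 13.105.
Precision τ = 1/σ² = 1/9.387² = 0.0113.

μ = 13.105, τ = 0.0113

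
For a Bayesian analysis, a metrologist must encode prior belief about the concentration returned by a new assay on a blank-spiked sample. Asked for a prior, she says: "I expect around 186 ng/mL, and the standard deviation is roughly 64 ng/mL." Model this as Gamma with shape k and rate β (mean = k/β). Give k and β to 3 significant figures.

k ≈ 8.45, β ≈ 0.0454

For Gamma(k, rate β): mean = k/β, variance = k/β², so CV = 1/√k.
CV = SD/mean = 64/186 = 0.3441, hence k = 1/CV² = 8.45.
Then β = k/mean = 8.45/186 = 0.0454.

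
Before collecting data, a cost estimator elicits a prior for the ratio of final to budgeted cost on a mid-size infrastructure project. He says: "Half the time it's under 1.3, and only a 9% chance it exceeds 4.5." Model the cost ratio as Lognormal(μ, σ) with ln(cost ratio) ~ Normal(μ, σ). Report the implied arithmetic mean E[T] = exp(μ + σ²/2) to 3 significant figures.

If T ~ Lognormal(μ,σ) then ln T ~ Normal(μ,σ), so the p-quantile of ln T is μ + z_p·σ.
ln(1.3) = 0.2624 and ln(4.5) = 1.504; z_{0.5} = 0, z_{0.91} = 1.341.
σ = (1.504 − 0.2624)/(1.341 − (0)) = 0.926.
μ = 0.2624 − (0)·0.926 = 0.262.
E[T] = exp(μ + σ²/2) = exp(0.262 + 0.4289) = 2.

E[T] ≈ 2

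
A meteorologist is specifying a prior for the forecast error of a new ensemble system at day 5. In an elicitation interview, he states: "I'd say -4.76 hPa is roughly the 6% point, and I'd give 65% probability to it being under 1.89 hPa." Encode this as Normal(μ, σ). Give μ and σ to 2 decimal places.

For Normal(μ,σ), the p-quantile is μ + z_p·σ. Here z_{0.06} = -1.555, z_{0.65} = 0.3853.
So -4.76 = μ − 1.555σ and 1.89 = μ + 0.3853σ.
Subtracting: σ = (1.89 − -4.76)/(0.3853 − (-1.555)) = 3.43.
Then μ = -4.76 − (-1.555)·3.43 = 0.57.

μ = 0.57, σ = 3.43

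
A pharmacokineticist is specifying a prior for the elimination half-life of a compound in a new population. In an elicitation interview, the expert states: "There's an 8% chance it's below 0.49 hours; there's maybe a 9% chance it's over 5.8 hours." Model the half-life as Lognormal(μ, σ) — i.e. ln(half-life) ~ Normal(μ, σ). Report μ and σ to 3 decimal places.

If T ~ Lognormal(μ,σ) then ln T ~ Normal(μ,σ), so the p-quantile of ln T is μ + z_p·σ.
ln(0.49) = -0.7133 and ln(5.8) = 1.758; z_{0.08} = -1.405, z_{0.91} = 1.341.
σ = (1.758 − -0.7133)/(1.341 − (-1.405)) = 0.900.
μ = -0.7133 − (-1.405)·0.900 = 0.551.

μ ≈ 0.551, σ ≈ 0.900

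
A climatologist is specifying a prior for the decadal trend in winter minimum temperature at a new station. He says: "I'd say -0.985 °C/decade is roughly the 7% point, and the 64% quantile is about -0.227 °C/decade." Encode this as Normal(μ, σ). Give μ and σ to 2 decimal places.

The p-quantile of Normal(μ,σ) is μ + z_p·σ, with z_{0.07} = -1.476 and z_{0.64} = 0.3585.
Eliminate σ: μ = (z₂·x₁ − z₁·x₂)/(z₂ − z₁) = (0.3585·-0.985 − (-1.476)·-0.227)/1.834 = -0.38.
Then σ = (x₂ − x₁)/(z₂ − z₁) = (-0.227 − -0.985)/1.834 = 0.41.

μ = -0.38, σ = 0.41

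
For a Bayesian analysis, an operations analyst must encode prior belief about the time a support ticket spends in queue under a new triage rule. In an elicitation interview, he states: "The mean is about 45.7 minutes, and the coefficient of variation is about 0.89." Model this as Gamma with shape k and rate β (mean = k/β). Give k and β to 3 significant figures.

k ≈ 1.26, β ≈ 0.0276

For Gamma(k, rate β): mean = k/β, variance = k/β², so CV = 1/√k.
CV = 0.89, hence k = 1/CV² = 1.26.
Then β = k/mean = 1.26/45.7 = 0.0276.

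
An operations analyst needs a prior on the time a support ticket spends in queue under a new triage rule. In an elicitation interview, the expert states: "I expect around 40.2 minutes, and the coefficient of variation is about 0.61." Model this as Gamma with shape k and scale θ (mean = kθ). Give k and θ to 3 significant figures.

For Gamma(k, scale θ): mean = kθ, variance = kθ², so CV = 1/√k.
CV = 0.61, hence k = 1/CV² = 2.69.
Then θ = mean/k = 40.2/2.69 = 15.

k ≈ 2.69, θ ≈ 15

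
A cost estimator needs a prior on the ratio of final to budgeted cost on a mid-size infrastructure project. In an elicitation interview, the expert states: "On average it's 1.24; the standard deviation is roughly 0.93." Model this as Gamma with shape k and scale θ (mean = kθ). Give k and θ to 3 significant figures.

For Gamma(k, scale θ): mean = kθ, variance = kθ², so CV = 1/√k.
CV = SD/mean = 0.93/1.24 = 0.75, hence k = 1/CV² = 1.78.
Then θ = mean/k = 1.24/1.78 = 0.698.

k ≈ 1.78, θ ≈ 0.698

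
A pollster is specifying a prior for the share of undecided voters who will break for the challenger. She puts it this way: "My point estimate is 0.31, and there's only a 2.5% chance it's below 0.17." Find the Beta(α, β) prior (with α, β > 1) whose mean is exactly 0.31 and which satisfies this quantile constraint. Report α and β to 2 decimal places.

α ≈ 10.78, β ≈ 23.99

With mean 0.31 fixed, write α = 0.31s, β = 0.69s where s = α+β.
Need P(θ < 0.17) = 0.025 under Beta(0.31s, 0.69s). Normal approximation: (q−m)/√(m(1−m)/s) ≈ z_{0.025} = -1.96, so s ≈ 0.31·0.69·(-1.96)²/(0.17−0.31)² = 41.9.
At s = 41.9: P(θ<0.17) ≈ 0.015. Adjusting to match 0.025 gives s ≈ 34.77.
So α = 0.31·34.77 ≈ 10.78, β = 0.69·34.77 ≈ 23.99.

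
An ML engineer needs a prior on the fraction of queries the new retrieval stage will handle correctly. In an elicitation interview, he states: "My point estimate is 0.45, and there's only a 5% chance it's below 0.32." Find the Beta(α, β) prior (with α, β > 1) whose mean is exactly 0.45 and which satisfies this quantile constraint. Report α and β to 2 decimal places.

With mean 0.45 fixed, write α = 0.45s, β = 0.55s where s = α+β.
Need P(θ < 0.32) = 0.05 under Beta(0.45s, 0.55s). Normal approximation: (q−m)/√(m(1−m)/s) ≈ z_{0.05} = -1.64, so s ≈ 0.45·0.55·(-1.64)²/(0.32−0.45)² = 39.6.
At s = 39.6: P(θ<0.32) ≈ 0.046. Adjusting to match 0.05 gives s ≈ 37.82.
So α = 0.45·37.82 ≈ 17.02, β = 0.55·37.82 ≈ 20.80.

α ≈ 17.02, β ≈ 20.80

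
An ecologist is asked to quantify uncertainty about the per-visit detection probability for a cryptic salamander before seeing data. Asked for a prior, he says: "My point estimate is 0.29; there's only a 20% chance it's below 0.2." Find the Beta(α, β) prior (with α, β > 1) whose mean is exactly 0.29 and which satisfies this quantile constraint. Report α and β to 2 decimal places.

α ≈ 5.41, β ≈ 13.25

With mean 0.29 fixed, write α = 0.29s, β = 0.71s where s = α+β.
Need P(θ < 0.2) = 0.2 under Beta(0.29s, 0.71s). Normal approximation: (q−m)/√(m(1−m)/s) ≈ z_{0.2} = -0.842, so s ≈ 0.29·0.71·(-0.842)²/(0.2−0.29)² = 18.0.
At s = 18.0: P(θ<0.2) ≈ 0.205. Adjusting to match 0.2 gives s ≈ 18.66.
So α = 0.29·18.66 ≈ 5.41, β = 0.71·18.66 ≈ 13.25.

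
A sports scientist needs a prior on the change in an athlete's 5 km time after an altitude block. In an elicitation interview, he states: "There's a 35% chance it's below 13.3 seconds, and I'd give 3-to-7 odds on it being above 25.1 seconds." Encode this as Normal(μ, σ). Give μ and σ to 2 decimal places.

For Normal(μ,σ), the p-quantile is μ + z_p·σ. Here z_{0.35} = -0.3853, z_{0.7} = 0.5244.
So 13.3 = μ − 0.3853σ and 25.1 = μ + 0.5244σ.
Subtracting: σ = (25.1 − 13.3)/(0.5244 − (-0.3853)) = 12.97.
Then μ = 13.3 − (-0.3853)·12.97 = 18.30.

μ = 18.30, σ = 12.97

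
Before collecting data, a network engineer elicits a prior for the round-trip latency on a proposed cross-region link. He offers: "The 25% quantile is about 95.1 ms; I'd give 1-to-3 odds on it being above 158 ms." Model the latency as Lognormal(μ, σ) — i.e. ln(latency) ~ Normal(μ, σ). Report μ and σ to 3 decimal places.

μ ≈ 4.809, σ ≈ 0.376

If T ~ Lognormal(μ,σ) then ln T ~ Normal(μ,σ), so the p-quantile of ln T is μ + z_p·σ.
ln(95.1) = 4.555 and ln(158) = 5.063; z_{0.25} = -0.6745, z_{0.75} = 0.6745.
σ = (5.063 − 4.555)/(0.6745 − (-0.6745)) = 0.376.
μ = 4.555 − (-0.6745)·0.376 = 4.809.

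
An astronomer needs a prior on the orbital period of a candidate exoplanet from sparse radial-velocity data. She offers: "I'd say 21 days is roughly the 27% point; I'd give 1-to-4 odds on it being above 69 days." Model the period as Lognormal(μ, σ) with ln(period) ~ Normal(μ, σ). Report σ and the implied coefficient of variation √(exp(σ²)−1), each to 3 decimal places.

If T ~ Lognormal(μ,σ) then ln T ~ Normal(μ,σ), so the p-quantile of ln T is μ + z_p·σ.
ln(21) = 3.045 and ln(69) = 4.234; z_{0.27} = -0.6128, z_{0.8} = 0.8416.
σ = (4.234 − 3.045)/(0.8416 − (-0.6128)) = 0.818.
μ = 3.045 − (-0.6128)·0.818 = 3.546.
CV = √(exp(σ²)−1) = √(exp(0.6690)−1) = 0.976.

σ ≈ 0.818, CV ≈ 0.976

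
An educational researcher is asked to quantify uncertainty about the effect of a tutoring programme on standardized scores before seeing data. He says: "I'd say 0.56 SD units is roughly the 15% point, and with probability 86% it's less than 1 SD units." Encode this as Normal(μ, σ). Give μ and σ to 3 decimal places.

μ = 0.775, σ = 0.208

For Normal(μ,σ), the p-quantile is μ + z_p·σ. Here z_{0.15} = -1.036, z_{0.86} = 1.08.
So 0.56 = μ − 1.036σ and 1 = μ + 1.08σ.
Subtracting: σ = (1 − 0.56)/(1.08 − (-1.036)) = 0.208.
Then μ = 0.56 − (-1.036)·0.208 = 0.775.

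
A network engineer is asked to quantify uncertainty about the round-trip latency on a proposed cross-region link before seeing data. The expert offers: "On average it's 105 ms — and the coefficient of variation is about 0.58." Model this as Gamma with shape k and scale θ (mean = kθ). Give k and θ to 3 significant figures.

For Gamma(k, scale θ): mean = kθ, variance = kθ², so CV = 1/√k.
CV = 0.58, hence k = 1/CV² = 2.97.
Then θ = mean/k = 105/2.97 = 35.3.

k ≈ 2.97, θ ≈ 35.3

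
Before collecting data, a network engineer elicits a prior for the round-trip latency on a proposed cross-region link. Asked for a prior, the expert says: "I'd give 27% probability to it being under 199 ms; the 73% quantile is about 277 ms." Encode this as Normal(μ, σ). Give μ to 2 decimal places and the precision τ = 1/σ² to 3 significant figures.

The p-quantile of Normal(μ,σ) is μ + z_p·σ, with z_{0.27} = -0.6128 and z_{0.73} = 0.6128.
Eliminate σ: μ = (z₂·x₁ − z₁·x₂)/(z₂ − z₁) = (0.6128·199 − (-0.6128)·277)/1.226 = 238.00.
Then σ = (x₂ − x₁)/(z₂ − z₁) = (277 − 199)/1.226 = 63.64.
Precision τ = 1/σ² = 1/63.64² = 0.000247.

μ = 238.00, τ = 0.000247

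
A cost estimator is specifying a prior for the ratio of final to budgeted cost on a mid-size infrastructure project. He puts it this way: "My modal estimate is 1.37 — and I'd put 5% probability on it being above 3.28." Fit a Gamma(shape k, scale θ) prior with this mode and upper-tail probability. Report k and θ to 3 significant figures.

k ≈ 4.58, θ ≈ 0.383

Gamma(k,θ) with k>1 has mode (k−1)θ, so θ = 1.37/(k−1).
Need P(X < 3.28) = 0.95 with θ tied to k this way. Start at k = 2, θ = 1.37: P(X<3.28) ≈ 0.690.
Too low — raise k to concentrate. Iterating converges to k ≈ 4.58.
Then θ = 1.37/(4.58−1) ≈ 0.383.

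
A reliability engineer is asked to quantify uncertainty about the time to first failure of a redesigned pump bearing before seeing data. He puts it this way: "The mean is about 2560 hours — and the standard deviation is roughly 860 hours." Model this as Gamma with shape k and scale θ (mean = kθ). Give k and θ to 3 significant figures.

For Gamma(k, scale θ): mean = kθ, variance = kθ², so CV = 1/√k.
CV = SD/mean = 860/2560 = 0.3359, hence k = 1/CV² = 8.86.
Then θ = mean/k = 2560/8.86 = 289.

k ≈ 8.86, θ ≈ 289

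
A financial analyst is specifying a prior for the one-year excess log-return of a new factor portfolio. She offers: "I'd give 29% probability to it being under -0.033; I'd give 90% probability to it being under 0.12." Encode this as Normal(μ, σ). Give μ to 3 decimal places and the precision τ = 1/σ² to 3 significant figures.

μ = 0.013, τ = 144

For Normal(μ,σ), the p-quantile is μ + z_p·σ. Here z_{0.29} = -0.5534, z_{0.9} = 1.282.
So -0.033 = μ − 0.5534σ and 0.12 = μ + 1.282σ.
Subtracting: σ = (0.12 − -0.033)/(1.282 − (-0.5534)) = 0.083.
Then μ = -0.033 − (-0.5534)·0.083 = 0.013.
Precision τ = 1/σ² = 1/0.08338² = 144.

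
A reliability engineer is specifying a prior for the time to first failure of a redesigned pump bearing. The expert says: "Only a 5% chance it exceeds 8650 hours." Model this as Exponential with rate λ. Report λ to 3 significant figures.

P(T > 8650.0) = e^(−λ·8650.0) = 0.05, so λ = −ln(0.05)/8650.0 = 0.000346.

λ ≈ 0.000346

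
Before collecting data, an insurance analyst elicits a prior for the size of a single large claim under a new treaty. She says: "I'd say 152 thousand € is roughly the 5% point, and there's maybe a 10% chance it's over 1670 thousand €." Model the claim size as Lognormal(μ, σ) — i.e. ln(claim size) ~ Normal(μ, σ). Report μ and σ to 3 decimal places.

μ ≈ 6.371, σ ≈ 0.819

If T ~ Lognormal(μ,σ) then ln T ~ Normal(μ,σ), so the p-quantile of ln T is μ + z_p·σ.
ln(152) = 5.024 and ln(1670) = 7.421; z_{0.05} = -1.645, z_{0.9} = 1.282.
σ = (7.421 − 5.024)/(1.282 − (-1.645)) = 0.819.
μ = 5.024 − (-1.645)·0.819 = 6.371.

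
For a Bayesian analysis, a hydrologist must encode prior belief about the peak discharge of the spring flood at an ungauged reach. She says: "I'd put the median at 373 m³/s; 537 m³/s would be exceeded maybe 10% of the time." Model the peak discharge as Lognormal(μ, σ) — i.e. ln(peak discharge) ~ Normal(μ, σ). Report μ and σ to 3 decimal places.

If T ~ Lognormal(μ,σ) then ln T ~ Normal(μ,σ), so the p-quantile of ln T is μ + z_p·σ.
ln(373) = 5.922 and ln(537) = 6.286; z_{0.5} = 0, z_{0.9} = 1.282.
σ = (6.286 − 5.922)/(1.282 − (0)) = 0.284.
μ = 5.922 − (0)·0.284 = 5.922.

μ ≈ 5.922, σ ≈ 0.284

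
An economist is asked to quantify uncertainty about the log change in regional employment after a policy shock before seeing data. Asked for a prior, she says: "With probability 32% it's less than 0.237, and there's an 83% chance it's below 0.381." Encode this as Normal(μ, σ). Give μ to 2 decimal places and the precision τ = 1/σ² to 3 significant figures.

μ = 0.28, τ = 97.5

For Normal(μ,σ), the p-quantile is μ + z_p·σ. Here z_{0.32} = -0.4677, z_{0.83} = 0.9542.
So 0.237 = μ − 0.4677σ and 0.381 = μ + 0.9542σ.
Subtracting: σ = (0.381 − 0.237)/(0.9542 − (-0.4677)) = 0.10.
Then μ = 0.237 − (-0.4677)·0.10 = 0.28.
Precision τ = 1/σ² = 1/0.1013² = 97.5.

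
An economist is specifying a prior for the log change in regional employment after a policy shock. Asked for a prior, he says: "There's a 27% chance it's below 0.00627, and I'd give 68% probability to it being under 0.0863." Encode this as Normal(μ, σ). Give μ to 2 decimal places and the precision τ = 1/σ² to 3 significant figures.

For Normal(μ,σ), the p-quantile is μ + z_p·σ. Here z_{0.27} = -0.6128, z_{0.68} = 0.4677.
So 0.00627 = μ − 0.6128σ and 0.0863 = μ + 0.4677σ.
Subtracting: σ = (0.0863 − 0.00627)/(0.4677 − (-0.6128)) = 0.07.
Then μ = 0.00627 − (-0.6128)·0.07 = 0.05.
Precision τ = 1/σ² = 1/0.07407² = 182.

μ = 0.05, τ = 182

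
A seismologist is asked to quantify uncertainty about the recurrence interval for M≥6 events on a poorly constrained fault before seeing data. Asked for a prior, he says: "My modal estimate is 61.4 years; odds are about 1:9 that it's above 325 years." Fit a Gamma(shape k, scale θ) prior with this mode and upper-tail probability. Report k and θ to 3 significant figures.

k ≈ 1.63, θ ≈ 97.7

Gamma(k,θ) with k>1 has mode (k−1)θ, so θ = 61.4/(k−1).
Need P(X < 325) = 0.9 with θ tied to k this way. Start at k = 2, θ = 61.4: P(X<325) ≈ 0.968.
Too high — lower k to spread out. Iterating converges to k ≈ 1.63.
Then θ = 61.4/(1.63−1) ≈ 97.7.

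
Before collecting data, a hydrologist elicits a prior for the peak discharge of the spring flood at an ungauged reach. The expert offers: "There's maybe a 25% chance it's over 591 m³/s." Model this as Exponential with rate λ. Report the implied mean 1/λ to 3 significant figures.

P(T > 591.0) = e^(−λ·591.0) = 0.25, so λ = −ln(0.25)/591.0 = 0.00235.
Mean = 1/λ = 426 m³/s.

mean ≈ 426 m³/s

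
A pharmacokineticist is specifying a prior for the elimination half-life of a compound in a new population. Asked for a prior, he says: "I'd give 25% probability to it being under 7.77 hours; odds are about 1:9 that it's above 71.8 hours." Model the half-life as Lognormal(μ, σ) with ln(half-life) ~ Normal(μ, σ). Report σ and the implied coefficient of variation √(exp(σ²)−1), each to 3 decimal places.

If T ~ Lognormal(μ,σ) then ln T ~ Normal(μ,σ), so the p-quantile of ln T is μ + z_p·σ.
ln(7.77) = 2.05 and ln(71.8) = 4.274; z_{0.25} = -0.6745, z_{0.9} = 1.282.
σ = (4.274 − 2.05)/(1.282 − (-0.6745)) = 1.137.
μ = 2.05 − (-0.6745)·1.137 = 2.817.
CV = √(exp(σ²)−1) = √(exp(1.2923)−1) = 1.625.

σ ≈ 1.137, CV ≈ 1.625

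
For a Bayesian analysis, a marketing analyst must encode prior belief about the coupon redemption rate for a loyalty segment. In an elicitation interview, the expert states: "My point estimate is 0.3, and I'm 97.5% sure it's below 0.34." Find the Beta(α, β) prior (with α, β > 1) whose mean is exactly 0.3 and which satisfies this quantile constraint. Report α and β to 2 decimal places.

With mean 0.3 fixed, write α = 0.3s, β = 0.7s where s = α+β.
Need P(θ < 0.34) = 0.975 under Beta(0.3s, 0.7s). Normal approximation: (q−m)/√(m(1−m)/s) ≈ z_{0.975} = 1.96, so s ≈ 0.3·0.7·(1.96)²/(0.34−0.3)² = 504.2.
At s = 504.2: P(θ<0.34) ≈ 0.973. Adjusting to match 0.975 gives s ≈ 521.46.
So α = 0.3·521.46 ≈ 156.44, β = 0.7·521.46 ≈ 365.02.

α ≈ 156.44, β ≈ 365.02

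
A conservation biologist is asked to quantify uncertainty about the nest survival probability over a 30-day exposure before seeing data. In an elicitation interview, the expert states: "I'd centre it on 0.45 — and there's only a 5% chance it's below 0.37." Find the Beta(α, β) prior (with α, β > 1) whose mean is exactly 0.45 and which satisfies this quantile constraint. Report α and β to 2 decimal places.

With mean 0.45 fixed, write α = 0.45s, β = 0.55s where s = α+β.
Need P(θ < 0.37) = 0.05 under Beta(0.45s, 0.55s). Normal approximation: (q−m)/√(m(1−m)/s) ≈ z_{0.05} = -1.64, so s ≈ 0.45·0.55·(-1.64)²/(0.37−0.45)² = 104.6.
At s = 104.6: P(θ<0.37) ≈ 0.048. Adjusting to match 0.05 gives s ≈ 102.31.
So α = 0.45·102.31 ≈ 46.04, β = 0.55·102.31 ≈ 56.27.

α ≈ 46.04, β ≈ 56.27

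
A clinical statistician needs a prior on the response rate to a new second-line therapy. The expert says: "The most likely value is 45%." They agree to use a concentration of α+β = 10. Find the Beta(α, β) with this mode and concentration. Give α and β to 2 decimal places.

For α,β > 1 the Beta mode is (α−1)/(α+β−2). With α+β = 10, the mode is (α−1)/8.
Set (α−1)/8 = 0.45 → α = 1 + 0.45·8 = 4.60.
β = 10 − α = 5.40.

α = 4.60, β = 5.40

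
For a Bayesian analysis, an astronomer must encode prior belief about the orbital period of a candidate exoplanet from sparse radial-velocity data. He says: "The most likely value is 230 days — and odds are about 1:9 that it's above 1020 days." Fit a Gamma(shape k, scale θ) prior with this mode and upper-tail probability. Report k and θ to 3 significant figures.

k ≈ 1.81, θ ≈ 282

Gamma(k,θ) with k>1 has mode (k−1)θ, so θ = 230/(k−1).
Need P(X < 1020) = 0.9 with θ tied to k this way. Start at k = 2, θ = 230: P(X<1020) ≈ 0.936.
Too high — lower k to spread out. Iterating converges to k ≈ 1.81.
Then θ = 230/(1.81−1) ≈ 282.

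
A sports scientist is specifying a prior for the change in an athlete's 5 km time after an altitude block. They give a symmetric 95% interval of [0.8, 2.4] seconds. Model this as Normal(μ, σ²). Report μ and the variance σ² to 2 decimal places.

A symmetric 95% interval runs μ ± z·σ with z = 1.96.
Half-width = 0.8, so σ = 0.8/1.96 = 0.408 and σ² = 0.17.
μ is the interval midpoint, 1.60.

μ = 1.60, σ² = 0.17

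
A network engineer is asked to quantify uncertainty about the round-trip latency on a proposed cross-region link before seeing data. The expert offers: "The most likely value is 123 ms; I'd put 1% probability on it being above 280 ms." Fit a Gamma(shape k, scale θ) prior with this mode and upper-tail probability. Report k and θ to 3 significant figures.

k ≈ 8.08, θ ≈ 17.4

Gamma(k,θ) with k>1 has mode (k−1)θ, so θ = 123/(k−1).
Need P(X < 280) = 0.99 with θ tied to k this way. Start at k = 2, θ = 123: P(X<280) ≈ 0.664.
Too low — raise k to concentrate. Iterating converges to k ≈ 8.08.
Then θ = 123/(8.08−1) ≈ 17.4.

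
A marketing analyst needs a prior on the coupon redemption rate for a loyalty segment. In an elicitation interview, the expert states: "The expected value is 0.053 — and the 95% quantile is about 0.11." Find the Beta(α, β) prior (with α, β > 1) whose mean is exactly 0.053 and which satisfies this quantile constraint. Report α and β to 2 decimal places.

With mean 0.053 fixed, write α = 0.053s, β = 0.947s where s = α+β.
Need P(θ < 0.11) = 0.95 under Beta(0.053s, 0.947s). Normal approximation: (q−m)/√(m(1−m)/s) ≈ z_{0.95} = 1.64, so s ≈ 0.053·0.947·(1.64)²/(0.11−0.053)² = 41.8.
At s = 41.8: P(θ<0.11) ≈ 0.931. Adjusting to match 0.95 gives s ≈ 54.67.
So α = 0.053·54.67 ≈ 2.90, β = 0.947·54.67 ≈ 51.77.

α ≈ 2.90, β ≈ 51.77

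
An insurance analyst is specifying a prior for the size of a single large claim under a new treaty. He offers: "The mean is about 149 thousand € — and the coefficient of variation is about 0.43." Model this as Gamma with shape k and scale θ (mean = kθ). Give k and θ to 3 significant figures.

k ≈ 5.41, θ ≈ 27.6

For Gamma(k, scale θ): mean = kθ, variance = kθ², so CV = 1/√k.
CV = 0.43, hence k = 1/CV² = 5.41.
Then θ = mean/k = 149/5.41 = 27.6.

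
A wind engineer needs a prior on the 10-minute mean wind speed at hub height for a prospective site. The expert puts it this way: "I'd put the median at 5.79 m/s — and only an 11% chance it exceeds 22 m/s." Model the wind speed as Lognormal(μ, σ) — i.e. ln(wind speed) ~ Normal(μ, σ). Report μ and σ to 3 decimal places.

μ ≈ 1.756, σ ≈ 1.088

If T ~ Lognormal(μ,σ) then ln T ~ Normal(μ,σ), so the p-quantile of ln T is μ + z_p·σ.
ln(5.79) = 1.756 and ln(22) = 3.091; z_{0.5} = 0, z_{0.89} = 1.227.
σ = (3.091 − 1.756)/(1.227 − (0)) = 1.088.
μ = 1.756 − (0)·1.088 = 1.756.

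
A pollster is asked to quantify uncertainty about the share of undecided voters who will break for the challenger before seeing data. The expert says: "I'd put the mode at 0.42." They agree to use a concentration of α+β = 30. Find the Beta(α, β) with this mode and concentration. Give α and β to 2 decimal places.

α = 12.76, β = 17.24

For α,β > 1 the Beta mode is (α−1)/(α+β−2). With α+β = 30, the mode is (α−1)/28.
Set (α−1)/28 = 0.42 → α = 1 + 0.42·28 = 12.76.
β = 30 − α = 17.24.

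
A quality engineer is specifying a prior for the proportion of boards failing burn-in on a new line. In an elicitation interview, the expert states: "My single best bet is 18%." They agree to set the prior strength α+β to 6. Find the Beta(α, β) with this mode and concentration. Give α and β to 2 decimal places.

α = 1.72, β = 4.28

For α,β > 1 the Beta mode is (α−1)/(α+β−2). With α+β = 6, the mode is (α−1)/4.
Set (α−1)/4 = 0.18 → α = 1 + 0.18·4 = 1.72.
β = 6 − α = 4.28.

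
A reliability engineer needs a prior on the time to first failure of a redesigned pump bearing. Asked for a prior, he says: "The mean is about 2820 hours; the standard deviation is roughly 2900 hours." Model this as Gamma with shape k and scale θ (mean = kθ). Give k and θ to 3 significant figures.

k ≈ 0.946, θ ≈ 2980

For Gamma(k, scale θ): mean = kθ, variance = kθ², so CV = 1/√k.
CV = SD/mean = 2900/2820 = 1.028, hence k = 1/CV² = 0.946.
Then θ = mean/k = 2820/0.946 = 2980.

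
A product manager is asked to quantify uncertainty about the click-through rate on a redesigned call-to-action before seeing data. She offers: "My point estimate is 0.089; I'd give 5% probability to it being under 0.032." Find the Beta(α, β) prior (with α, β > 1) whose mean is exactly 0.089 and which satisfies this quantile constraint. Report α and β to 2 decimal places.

With mean 0.089 fixed, write α = 0.089s, β = 0.911s where s = α+β.
Need P(θ < 0.032) = 0.05 under Beta(0.089s, 0.911s). Normal approximation: (q−m)/√(m(1−m)/s) ≈ z_{0.05} = -1.64, so s ≈ 0.089·0.911·(-1.64)²/(0.032−0.089)² = 67.5.
At s = 67.5: P(θ<0.032) ≈ 0.019. Adjusting to match 0.05 gives s ≈ 45.60.
So α = 0.089·45.60 ≈ 4.06, β = 0.911·45.60 ≈ 41.54.

α ≈ 4.06, β ≈ 41.54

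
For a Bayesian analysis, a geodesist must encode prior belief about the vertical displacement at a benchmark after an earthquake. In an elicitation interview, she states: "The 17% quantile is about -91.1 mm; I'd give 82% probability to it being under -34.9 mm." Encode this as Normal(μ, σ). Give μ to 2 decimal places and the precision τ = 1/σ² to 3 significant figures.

For Normal(μ,σ), the p-quantile is μ + z_p·σ. Here z_{0.17} = -0.9542, z_{0.82} = 0.9154.
So -91.1 = μ − 0.9542σ and -34.9 = μ + 0.9154σ.
Subtracting: σ = (-34.9 − -91.1)/(0.9154 − (-0.9542)) = 30.06.
Then μ = -91.1 − (-0.9542)·30.06 = -62.42.
Precision τ = 1/σ² = 1/30.06² = 0.00111.

μ = -62.42, τ = 0.00111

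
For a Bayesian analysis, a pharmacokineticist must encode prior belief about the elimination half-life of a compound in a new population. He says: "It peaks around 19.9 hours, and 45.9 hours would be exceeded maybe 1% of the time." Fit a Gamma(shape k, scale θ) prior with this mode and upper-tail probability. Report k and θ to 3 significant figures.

k ≈ 7.84, θ ≈ 2.91

Gamma(k,θ) with k>1 has mode (k−1)θ, so θ = 19.9/(k−1).
Need P(X < 45.9) = 0.99 with θ tied to k this way. Start at k = 2, θ = 19.9: P(X<45.9) ≈ 0.671.
Too low — raise k to concentrate. Iterating converges to k ≈ 7.84.
Then θ = 19.9/(7.84−1) ≈ 2.91.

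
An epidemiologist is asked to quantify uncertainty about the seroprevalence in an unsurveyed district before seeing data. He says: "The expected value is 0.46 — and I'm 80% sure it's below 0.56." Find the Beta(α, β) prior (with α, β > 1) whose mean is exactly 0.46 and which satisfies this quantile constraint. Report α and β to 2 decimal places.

α ≈ 8.09, β ≈ 9.49

With mean 0.46 fixed, write α = 0.46s, β = 0.54s where s = α+β.
Need P(θ < 0.56) = 0.8 under Beta(0.46s, 0.54s). Normal approximation: (q−m)/√(m(1−m)/s) ≈ z_{0.8} = 0.842, so s ≈ 0.46·0.54·(0.842)²/(0.56−0.46)² = 17.6.
At s = 17.6: P(θ<0.56) ≈ 0.800. Adjusting to match 0.8 gives s ≈ 17.58.
So α = 0.46·17.58 ≈ 8.09, β = 0.54·17.58 ≈ 9.49.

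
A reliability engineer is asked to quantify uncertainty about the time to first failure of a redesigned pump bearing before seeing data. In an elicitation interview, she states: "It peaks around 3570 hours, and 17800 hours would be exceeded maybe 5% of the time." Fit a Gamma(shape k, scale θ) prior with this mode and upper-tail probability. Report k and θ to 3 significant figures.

Gamma(k,θ) with k>1 has mode (k−1)θ, so θ = 3570/(k−1).
Need P(X < 17800) = 0.95 with θ tied to k this way. Start at k = 2, θ = 3570: P(X<17800) ≈ 0.959.
Too high — lower k to spread out. Iterating converges to k ≈ 1.93.
Then θ = 3570/(1.93−1) ≈ 3850.

k ≈ 1.93, θ ≈ 3850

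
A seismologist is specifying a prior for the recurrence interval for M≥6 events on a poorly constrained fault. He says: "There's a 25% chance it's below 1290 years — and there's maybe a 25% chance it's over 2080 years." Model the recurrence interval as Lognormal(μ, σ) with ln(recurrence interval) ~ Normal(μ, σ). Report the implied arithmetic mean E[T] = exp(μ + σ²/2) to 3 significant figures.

E[T] ≈ 1740 years

If T ~ Lognormal(μ,σ) then ln T ~ Normal(μ,σ), so the p-quantile of ln T is μ + z_p·σ.
ln(1290) = 7.162 and ln(2080) = 7.64; z_{0.25} = -0.6745, z_{0.75} = 0.6745.
σ = (7.64 − 7.162)/(0.6745 − (-0.6745)) = 0.354.
μ = 7.162 − (-0.6745)·0.354 = 7.401.
E[T] = exp(μ + σ²/2) = exp(7.401 + 0.0627) = 1740 years.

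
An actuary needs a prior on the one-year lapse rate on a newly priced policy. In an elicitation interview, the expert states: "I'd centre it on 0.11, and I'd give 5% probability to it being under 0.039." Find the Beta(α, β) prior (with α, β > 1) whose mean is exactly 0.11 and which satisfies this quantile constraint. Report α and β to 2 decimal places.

α ≈ 3.91, β ≈ 31.67

With mean 0.11 fixed, write α = 0.11s, β = 0.89s where s = α+β.
Need P(θ < 0.039) = 0.05 under Beta(0.11s, 0.89s). Normal approximation: (q−m)/√(m(1−m)/s) ≈ z_{0.05} = -1.64, so s ≈ 0.11·0.89·(-1.64)²/(0.039−0.11)² = 52.5.
At s = 52.5: P(θ<0.039) ≈ 0.020. Adjusting to match 0.05 gives s ≈ 35.59.
So α = 0.11·35.59 ≈ 3.91, β = 0.89·35.59 ≈ 31.67.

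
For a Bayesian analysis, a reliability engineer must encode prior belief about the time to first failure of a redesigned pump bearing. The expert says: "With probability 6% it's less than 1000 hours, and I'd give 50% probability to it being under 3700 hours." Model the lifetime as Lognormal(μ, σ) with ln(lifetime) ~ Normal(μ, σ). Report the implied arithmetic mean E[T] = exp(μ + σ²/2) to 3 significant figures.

If T ~ Lognormal(μ,σ) then ln T ~ Normal(μ,σ), so the p-quantile of ln T is μ + z_p·σ.
ln(1000) = 6.908 and ln(3700) = 8.216; z_{0.06} = -1.555, z_{0.5} = 0.
σ = (8.216 − 6.908)/(0 − (-1.555)) = 0.841.
μ = 6.908 − (-1.555)·0.841 = 8.216.
E[T] = exp(μ + σ²/2) = exp(8.216 + 0.3541) = 5270 hours.

E[T] ≈ 5270 hours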